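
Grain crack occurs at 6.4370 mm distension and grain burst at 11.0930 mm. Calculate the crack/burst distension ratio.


Formula: Ratio = crack / burst
Substituting: Ratio = 6.4370 / 11.0930
Result: 0.5803


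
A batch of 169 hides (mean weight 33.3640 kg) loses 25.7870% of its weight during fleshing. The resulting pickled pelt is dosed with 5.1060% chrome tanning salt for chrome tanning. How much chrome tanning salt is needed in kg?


Total_raw = N * avg_wt = 169 * 33.3640 = 5638.5160 kg
Substrate = Total_raw * (1 - loss/100) = 5638.5160 * (1 - 25.7870/100) = 4184.5119 kg
Chrome = Substrate * pct / 100 = 4184.5119 * 5.1060 / 100 = 213.6612 kg


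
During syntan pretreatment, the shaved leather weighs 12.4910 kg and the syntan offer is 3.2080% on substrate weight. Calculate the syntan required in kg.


Formula: Syntan = substrate * pct / 100
Substituting: Syntan = 12.4910 * 3.2080 / 100
Result: 0.4007 kg


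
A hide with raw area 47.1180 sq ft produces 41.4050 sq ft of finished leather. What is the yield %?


Formula: Yield = finished / raw * 100
Substituting: Yield = 41.4050 / 47.1180 * 100
Result: 87.8751 %


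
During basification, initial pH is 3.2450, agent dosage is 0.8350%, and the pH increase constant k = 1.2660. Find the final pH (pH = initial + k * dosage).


Formula: pH_final = pH_initial + k * base_pct
Substituting: pH_final = 3.2450 + 1.2660 * 0.8350
Result: 4.3021


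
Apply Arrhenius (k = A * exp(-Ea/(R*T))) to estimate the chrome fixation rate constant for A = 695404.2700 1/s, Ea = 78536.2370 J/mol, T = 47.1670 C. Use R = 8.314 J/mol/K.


T_K = T_C + 273.15 = 47.1670 + 273.15 = 320.3170 K
exponent = -Ea / (R * T_K) = -78536.2370 / (8.314 * 320.3170) = -29.4904
k = A * exp(exponent) = 695404.2700 * exp(-29.4904) = 1.0833e-07 1/s


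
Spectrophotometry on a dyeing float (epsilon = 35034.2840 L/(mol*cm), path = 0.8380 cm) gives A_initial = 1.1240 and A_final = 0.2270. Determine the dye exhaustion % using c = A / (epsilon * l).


c_initial = A_i / (epsilon * l) = 1.1240 / (35034.2840 * 0.8380) = 3.8285e-05 mol/L
c_final = A_f / (epsilon * l) = 0.2270 / (35034.2840 * 0.8380) = 7.7319e-06 mol/L
Exhaustion = (c_initial - c_final) / c_initial * 100 = (3.8285e-05 - 7.7319e-06) / 3.8285e-05 * 100 = 79.8043 %


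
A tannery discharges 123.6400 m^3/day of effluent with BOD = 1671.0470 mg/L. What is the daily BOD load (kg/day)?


Formula: BOD_load = volume * conc / 1000
Substituting: BOD_load = 123.6400 * 1671.0470 / 1000
Result: 206.6083 kg/day


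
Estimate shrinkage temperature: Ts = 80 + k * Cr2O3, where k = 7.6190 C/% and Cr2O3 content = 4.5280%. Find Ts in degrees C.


Formula: Ts = 80 + k * Cr2O3
Substituting: Ts = 80 + 7.6190 * 4.5280
Result: 114.4988 C


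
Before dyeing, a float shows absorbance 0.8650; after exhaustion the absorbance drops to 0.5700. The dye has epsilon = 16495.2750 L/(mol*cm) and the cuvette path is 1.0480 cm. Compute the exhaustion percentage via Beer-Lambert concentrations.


c_initial = A_i / (epsilon * l) = 0.8650 / (16495.2750 * 1.0480) = 5.0037e-05 mol/L
c_final = A_f / (epsilon * l) = 0.5700 / (16495.2750 * 1.0480) = 3.2973e-05 mol/L
Exhaustion = (c_initial - c_final) / c_initial * 100 = (5.0037e-05 - 3.2973e-05) / 5.0037e-05 * 100 = 34.1040 %


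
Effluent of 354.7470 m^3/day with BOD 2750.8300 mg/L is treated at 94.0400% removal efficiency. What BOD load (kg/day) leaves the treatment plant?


Load_in = volume * conc / 1000 = 354.7470 * 2750.8300 / 1000 = 975.8487 kg/day
Removed = Load_in * eff / 100 = 975.8487 * 94.0400 / 100 = 917.6881 kg/day
Load_out = Load_in - Removed = 975.8487 - 917.6881 = 58.1606 kg/day


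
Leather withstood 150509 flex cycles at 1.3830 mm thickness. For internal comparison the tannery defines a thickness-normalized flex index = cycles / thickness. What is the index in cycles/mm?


Formula: Index = cycles / thickness
Substituting: Index = 150509 / 1.3830
Result: 108827.9103 cycles/mm


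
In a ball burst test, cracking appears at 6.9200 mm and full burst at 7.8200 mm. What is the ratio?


Formula: Ratio = crack / burst
Substituting: Ratio = 6.9200 / 7.8200
Result: 0.8849


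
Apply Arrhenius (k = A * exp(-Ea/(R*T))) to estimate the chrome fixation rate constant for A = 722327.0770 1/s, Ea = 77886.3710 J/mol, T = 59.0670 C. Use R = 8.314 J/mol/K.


T_K = T_C + 273.15 = 59.0670 + 273.15 = 332.2170 K
exponent = -Ea / (R * T_K) = -77886.3710 / (8.314 * 332.2170) = -28.1987
k = A * exp(exponent) = 722327.0770 * exp(-28.1987) = 4.0943e-07 1/s


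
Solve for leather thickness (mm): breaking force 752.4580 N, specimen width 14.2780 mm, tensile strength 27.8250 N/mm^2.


Formula: t = F / (TS * w)
Substituting: t = 752.4580 / (27.8250 * 14.2780)
Result: 1.8940 mm


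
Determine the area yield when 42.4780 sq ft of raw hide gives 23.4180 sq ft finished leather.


Formula: Yield = finished / raw * 100
Substituting: Yield = 23.4180 / 42.4780 * 100
Result: 55.1297 %


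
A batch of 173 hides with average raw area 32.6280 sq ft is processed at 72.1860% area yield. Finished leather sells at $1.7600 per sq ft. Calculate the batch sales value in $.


Raw_total = N * avg_area = 173 * 32.6280 = 5644.6440 sq ft
Finished = Raw_total * yield / 100 = 5644.6440 * 72.1860 / 100 = 4074.6427 sq ft
Value = Finished * price = 4074.6427 * 1.7600 = 7171.3712 $


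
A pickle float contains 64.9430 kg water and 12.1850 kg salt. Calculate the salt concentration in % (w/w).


Formula: Conc = salt / (water + salt) * 100
Substituting: Conc = 12.1850 / (64.9430 + 12.1850) * 100
Result: 15.7984 %


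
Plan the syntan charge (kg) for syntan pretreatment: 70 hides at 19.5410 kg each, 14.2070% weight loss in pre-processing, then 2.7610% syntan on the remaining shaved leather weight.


Total_raw = N * avg_wt = 70 * 19.5410 = 1367.8700 kg
Substrate = Total_raw * (1 - loss/100) = 1367.8700 * (1 - 14.2070/100) = 1173.5367 kg
Syntan = Substrate * pct / 100 = 1173.5367 * 2.7610 / 100 = 32.4013 kg


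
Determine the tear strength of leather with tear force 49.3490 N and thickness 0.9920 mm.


Formula: Tear strength = force / thickness
Substituting: Tear strength = 49.3490 / 0.9920
Result: 49.7470 N/mm


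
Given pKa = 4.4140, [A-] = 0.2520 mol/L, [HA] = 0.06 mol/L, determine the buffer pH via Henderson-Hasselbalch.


ratio = [A-] / [HA] = 0.2520 / 0.06 = 4.2000
log10(ratio) = 0.6232
pH = pKa + log10(ratio) = 4.4140 + 0.6232 = 5.0372


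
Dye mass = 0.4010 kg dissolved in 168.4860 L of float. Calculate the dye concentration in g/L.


Formula: Conc = dye_mass(kg) / volume(L) * 1000
Substituting: Conc = 0.4010 / 168.4860 * 1000
Result: 2.3800 g/L


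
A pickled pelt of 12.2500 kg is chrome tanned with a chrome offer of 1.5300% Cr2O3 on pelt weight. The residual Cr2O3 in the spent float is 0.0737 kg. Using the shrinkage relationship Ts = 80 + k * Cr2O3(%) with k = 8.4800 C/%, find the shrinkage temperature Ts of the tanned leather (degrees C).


Offered = pelt * offer_pct / 100 = 12.2500 * 1.5300 / 100 = 0.1874 kg
Uptake = offered - residual = 0.1874 - 0.0737 = 0.1137 kg
Cr2O3% on pelt = uptake / pelt * 100 = 0.1137 / 12.2500 * 100 = 0.9284 %
Ts = 80 + k * Cr2O3% = 80 + 8.4800 * 0.9284 = 87.8726 C


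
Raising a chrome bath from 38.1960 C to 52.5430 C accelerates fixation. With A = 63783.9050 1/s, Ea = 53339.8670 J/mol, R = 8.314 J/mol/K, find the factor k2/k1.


T1 = 38.1960 + 273.15 = 311.3460 K; T2 = 52.5430 + 273.15 = 325.6930 K
k1 = A * exp(-Ea/(R*T1)) = 63783.9050 * exp(-53339.8670/(8.314*311.3460)) = 7.1703e-05 1/s
k2 = A * exp(-Ea/(R*T2)) = 63783.9050 * exp(-53339.8670/(8.314*325.6930)) = 1.7773e-04 1/s
k2/k1 = 1.7773e-04 / 7.1703e-05 = 2.4787


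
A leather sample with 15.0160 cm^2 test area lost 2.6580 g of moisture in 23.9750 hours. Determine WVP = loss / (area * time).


Formula: WVP = loss / (area * time)
Substituting: WVP = 2.6580 / (15.0160 * 23.9750)
Result: 0.00738316 g/(cm^2*hr)


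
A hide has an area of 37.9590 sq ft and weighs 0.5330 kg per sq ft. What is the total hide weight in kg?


Formula: Weight = area * weight_per_sqft
Substituting: Weight = 37.9590 * 0.5330
Result: 20.2321 kg


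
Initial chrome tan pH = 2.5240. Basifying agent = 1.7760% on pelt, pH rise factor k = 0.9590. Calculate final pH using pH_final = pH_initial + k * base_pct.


Formula: pH_final = pH_initial + k * base_pct
Substituting: pH_final = 2.5240 + 0.9590 * 1.7760
Result: 4.2272


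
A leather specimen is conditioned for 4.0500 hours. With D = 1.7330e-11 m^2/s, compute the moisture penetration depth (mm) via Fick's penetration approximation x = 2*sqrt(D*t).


t = 4.0500 hr * 3600 = 14580.0000 s
D * t = 1.7330e-11 * 14580.0000 = 2.5267e-07
x = 2 * sqrt(D*t) = 2 * sqrt(2.5267e-07) = 0.00100533 m = 1.0053 mm


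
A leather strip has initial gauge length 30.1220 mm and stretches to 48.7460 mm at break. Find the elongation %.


Formula: Elongation = (Lf - L0) / L0 * 100
Substituting: Elongation = (48.7460 - 30.1220) / 30.1220 * 100
Result: 61.8286 %


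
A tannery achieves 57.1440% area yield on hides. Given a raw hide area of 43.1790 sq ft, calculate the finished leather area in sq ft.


Formula: finished = raw * yield / 100
Substituting: finished = 43.1790 * 57.1440 / 100
Result: 24.6742 sq ft


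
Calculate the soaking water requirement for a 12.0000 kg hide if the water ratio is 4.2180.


Formula: Water = hide_weight * ratio
Substituting: Water = 12.0000 * 4.2180
Result: 50.6160 kg


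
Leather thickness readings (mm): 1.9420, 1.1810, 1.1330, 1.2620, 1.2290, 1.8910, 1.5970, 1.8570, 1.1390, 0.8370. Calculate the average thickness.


Formula: Average = sum / n
Substituting: Average = 14.0680 / 10
Result: 1.4068 mm


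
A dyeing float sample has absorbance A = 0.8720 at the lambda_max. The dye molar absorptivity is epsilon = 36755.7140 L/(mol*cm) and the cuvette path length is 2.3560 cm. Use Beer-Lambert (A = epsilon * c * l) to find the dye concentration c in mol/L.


Formula: c = A / (epsilon * l)
Substituting: c = 0.8720 / (36755.7140 * 2.3560)
Result: 1.0070e-05 mol/L


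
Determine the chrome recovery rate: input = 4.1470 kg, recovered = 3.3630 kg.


Formula: Recovery = recovered / input * 100
Substituting: Recovery = 3.3630 / 4.1470 * 100
Result: 81.0948 %


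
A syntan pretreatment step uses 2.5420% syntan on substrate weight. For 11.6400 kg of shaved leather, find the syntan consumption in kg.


Formula: Syntan = substrate * pct / 100
Substituting: Syntan = 11.6400 * 2.5420 / 100
Result: 0.2959 kg


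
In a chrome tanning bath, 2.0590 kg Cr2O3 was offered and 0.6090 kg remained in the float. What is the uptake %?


Formula: Uptake = (offered - residual) / offered * 100
Substituting: Uptake = (2.0590 - 0.6090) / 2.0590 * 100
Result: 70.4225 %


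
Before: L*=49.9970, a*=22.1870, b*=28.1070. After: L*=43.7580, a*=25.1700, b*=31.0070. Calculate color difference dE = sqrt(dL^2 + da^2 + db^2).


dL = -6.2390, da = 2.9830, db = 2.9000
dE = sqrt((-6.2390)^2 + 2.9830^2 + 2.9000^2) = 7.4989


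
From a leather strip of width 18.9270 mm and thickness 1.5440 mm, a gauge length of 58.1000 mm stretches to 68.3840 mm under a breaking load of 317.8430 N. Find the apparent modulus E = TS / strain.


TS = F / (w * t) = 317.8430 / (18.9270 * 1.5440) = 10.8764 N/mm^2
strain = (Lf - L0) / L0 = (68.3840 - 58.1000) / 58.1000 = 0.1770
E = TS / strain = 10.8764 / 0.1770 = 61.4466 N/mm^2


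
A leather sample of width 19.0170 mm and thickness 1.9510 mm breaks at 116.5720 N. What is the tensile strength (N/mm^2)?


Formula: TS = force / (width * thickness)
Substituting: TS = 116.5720 / (19.0170 * 1.9510)
Result: 3.1419 N/mm^2


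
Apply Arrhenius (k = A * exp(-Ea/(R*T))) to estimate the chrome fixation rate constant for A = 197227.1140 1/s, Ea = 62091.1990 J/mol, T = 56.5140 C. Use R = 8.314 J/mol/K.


T_K = T_C + 273.15 = 56.5140 + 273.15 = 329.6640 K
exponent = -Ea / (R * T_K) = -62091.1990 / (8.314 * 329.6640) = -22.6542
k = A * exp(exponent) = 197227.1140 * exp(-22.6542) = 2.8601e-05 1/s


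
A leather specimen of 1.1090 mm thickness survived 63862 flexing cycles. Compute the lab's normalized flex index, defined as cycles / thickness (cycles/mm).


Formula: Index = cycles / thickness
Substituting: Index = 63862 / 1.1090
Result: 57585.2119 cycles/mm


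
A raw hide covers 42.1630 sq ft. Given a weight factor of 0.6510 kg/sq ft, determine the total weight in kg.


Formula: Weight = area * weight_per_sqft
Substituting: Weight = 42.1630 * 0.6510
Result: 27.4481 kg


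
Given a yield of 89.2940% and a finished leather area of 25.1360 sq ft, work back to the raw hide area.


Formula: raw = finished * 100 / yield
Substituting: raw = 25.1360 * 100 / 89.2940
Result: 28.1497 sq ft


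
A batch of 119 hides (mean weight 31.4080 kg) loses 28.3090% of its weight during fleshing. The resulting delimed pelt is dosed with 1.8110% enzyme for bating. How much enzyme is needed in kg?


Total_raw = N * avg_wt = 119 * 31.4080 = 3737.5520 kg
Substrate = Total_raw * (1 - loss/100) = 3737.5520 * (1 - 28.3090/100) = 2679.4884 kg
Enzyme = Substrate * pct / 100 = 2679.4884 * 1.8110 / 100 = 48.5255 kg


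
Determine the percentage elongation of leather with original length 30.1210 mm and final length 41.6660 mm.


Formula: Elongation = (Lf - L0) / L0 * 100
Substituting: Elongation = (41.6660 - 30.1210) / 30.1210 * 100
Result: 38.3287 %


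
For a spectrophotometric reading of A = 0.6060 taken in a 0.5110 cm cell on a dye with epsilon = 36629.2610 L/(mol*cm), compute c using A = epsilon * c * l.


Formula: c = A / (epsilon * l)
Substituting: c = 0.6060 / (36629.2610 * 0.5110)
Result: 3.2376e-05 mol/L


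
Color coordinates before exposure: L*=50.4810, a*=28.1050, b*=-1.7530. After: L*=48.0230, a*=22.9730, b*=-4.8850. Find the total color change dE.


dL = -2.4580, da = -5.1320, db = -3.1320
dE = sqrt((-2.4580)^2 + (-5.1320)^2 + (-3.1320)^2) = 6.4953


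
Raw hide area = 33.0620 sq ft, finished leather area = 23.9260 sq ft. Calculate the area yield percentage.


Formula: Yield = finished / raw * 100
Substituting: Yield = 23.9260 / 33.0620 * 100
Result: 72.3671 %


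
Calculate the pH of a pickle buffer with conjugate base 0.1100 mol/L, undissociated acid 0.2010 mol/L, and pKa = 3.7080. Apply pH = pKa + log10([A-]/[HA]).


ratio = [A-] / [HA] = 0.1100 / 0.2010 = 0.5473
log10(ratio) = -0.2618
pH = pKa + log10(ratio) = 3.7080 - 0.2618 = 3.4462


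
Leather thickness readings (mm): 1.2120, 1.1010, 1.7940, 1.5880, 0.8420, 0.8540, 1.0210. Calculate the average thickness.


Formula: Average = sum / n
Substituting: Average = 8.4120 / 7
Result: 1.2017 mm


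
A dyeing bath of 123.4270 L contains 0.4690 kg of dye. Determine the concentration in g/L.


Formula: Conc = dye_mass(kg) / volume(L) * 1000
Substituting: Conc = 0.4690 / 123.4270 * 1000
Result: 3.7998 g/L


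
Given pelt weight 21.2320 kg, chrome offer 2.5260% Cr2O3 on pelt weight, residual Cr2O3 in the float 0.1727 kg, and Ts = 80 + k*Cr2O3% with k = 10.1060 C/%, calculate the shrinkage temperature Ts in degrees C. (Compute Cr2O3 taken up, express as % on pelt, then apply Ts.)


Offered = pelt * offer_pct / 100 = 21.2320 * 2.5260 / 100 = 0.5363 kg
Uptake = offered - residual = 0.5363 - 0.1727 = 0.3636 kg
Cr2O3% on pelt = uptake / pelt * 100 = 0.3636 / 21.2320 * 100 = 1.7126 %
Ts = 80 + k * Cr2O3% = 80 + 10.1060 * 1.7126 = 97.3076 C


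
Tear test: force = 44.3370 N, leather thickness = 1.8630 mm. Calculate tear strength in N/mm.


Formula: Tear strength = force / thickness
Substituting: Tear strength = 44.3370 / 1.8630
Result: 23.7987 N/mm


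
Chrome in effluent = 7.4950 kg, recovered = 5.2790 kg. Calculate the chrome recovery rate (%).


Formula: Recovery = recovered / input * 100
Substituting: Recovery = 5.2790 / 7.4950 * 100
Result: 70.4336 %


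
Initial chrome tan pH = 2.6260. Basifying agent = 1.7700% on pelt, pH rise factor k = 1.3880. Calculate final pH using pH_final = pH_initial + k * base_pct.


Formula: pH_final = pH_initial + k * base_pct
Substituting: pH_final = 2.6260 + 1.3880 * 1.7700
Result: 5.0828


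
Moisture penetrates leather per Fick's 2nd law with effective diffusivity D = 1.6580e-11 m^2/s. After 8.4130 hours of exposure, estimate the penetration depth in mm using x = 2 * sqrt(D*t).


t = 8.4130 hr * 3600 = 30286.8000 s
D * t = 1.6580e-11 * 30286.8000 = 5.0216e-07
x = 2 * sqrt(D*t) = 2 * sqrt(5.0216e-07) = 0.00141726 m = 1.4173 mm


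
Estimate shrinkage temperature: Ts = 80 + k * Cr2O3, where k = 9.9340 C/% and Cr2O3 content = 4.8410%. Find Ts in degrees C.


Formula: Ts = 80 + k * Cr2O3
Substituting: Ts = 80 + 9.9340 * 4.8410
Result: 128.0905 C


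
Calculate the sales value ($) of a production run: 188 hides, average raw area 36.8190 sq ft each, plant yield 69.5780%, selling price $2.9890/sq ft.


Raw_total = N * avg_area = 188 * 36.8190 = 6921.9720 sq ft
Finished = Raw_total * yield / 100 = 6921.9720 * 69.5780 / 100 = 4816.1697 sq ft
Value = Finished * price = 4816.1697 * 2.9890 = 14395.5312 $


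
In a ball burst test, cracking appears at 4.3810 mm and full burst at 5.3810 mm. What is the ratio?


Formula: Ratio = crack / burst
Substituting: Ratio = 4.3810 / 5.3810
Result: 0.8142


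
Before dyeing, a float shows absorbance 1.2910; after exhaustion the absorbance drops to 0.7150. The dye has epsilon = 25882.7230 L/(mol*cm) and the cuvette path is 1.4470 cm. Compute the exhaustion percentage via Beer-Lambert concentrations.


c_initial = A_i / (epsilon * l) = 1.2910 / (25882.7230 * 1.4470) = 3.4471e-05 mol/L
c_final = A_f / (epsilon * l) = 0.7150 / (25882.7230 * 1.4470) = 1.9091e-05 mol/L
Exhaustion = (c_initial - c_final) / c_initial * 100 = (3.4471e-05 - 1.9091e-05) / 3.4471e-05 * 100 = 44.6166 %


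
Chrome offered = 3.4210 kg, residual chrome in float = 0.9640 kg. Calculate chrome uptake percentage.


Formula: Uptake = (offered - residual) / offered * 100
Substituting: Uptake = (3.4210 - 0.9640) / 3.4210 * 100
Result: 71.8211 %


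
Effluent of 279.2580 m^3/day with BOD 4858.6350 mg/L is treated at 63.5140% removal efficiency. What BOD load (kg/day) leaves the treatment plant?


Load_in = volume * conc / 1000 = 279.2580 * 4858.6350 / 1000 = 1356.8127 kg/day
Removed = Load_in * eff / 100 = 1356.8127 * 63.5140 / 100 = 861.7660 kg/day
Load_out = Load_in - Removed = 1356.8127 - 861.7660 = 495.0467 kg/day


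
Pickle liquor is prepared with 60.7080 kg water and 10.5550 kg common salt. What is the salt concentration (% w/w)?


Formula: Conc = salt / (water + salt) * 100
Substituting: Conc = 10.5550 / (60.7080 + 10.5550) * 100
Result: 14.8113 %


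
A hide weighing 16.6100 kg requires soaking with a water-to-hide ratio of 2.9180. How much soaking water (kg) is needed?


Formula: Water = hide_weight * ratio
Substituting: Water = 16.6100 * 2.9180
Result: 48.4680 kg


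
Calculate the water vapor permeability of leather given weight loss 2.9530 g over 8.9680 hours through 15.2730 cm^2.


Formula: WVP = loss / (area * time)
Substituting: WVP = 2.9530 / (15.2730 * 8.9680)
Result: 0.0215597 g/(cm^2*hr)


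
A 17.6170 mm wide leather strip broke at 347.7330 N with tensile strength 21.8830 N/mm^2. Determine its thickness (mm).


Formula: t = F / (TS * w)
Substituting: t = 347.7330 / (21.8830 * 17.6170)
Result: 0.9020 mm


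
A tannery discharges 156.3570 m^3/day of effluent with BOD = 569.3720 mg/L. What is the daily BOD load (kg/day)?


Formula: BOD_load = volume * conc / 1000
Substituting: BOD_load = 156.3570 * 569.3720 / 1000
Result: 89.0253 kg/day


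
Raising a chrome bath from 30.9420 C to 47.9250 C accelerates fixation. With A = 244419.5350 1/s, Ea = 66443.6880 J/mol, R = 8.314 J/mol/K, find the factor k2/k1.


T1 = 30.9420 + 273.15 = 304.0920 K; T2 = 47.9250 + 273.15 = 321.0750 K
k1 = A * exp(-Ea/(R*T1)) = 244419.5350 * exp(-66443.6880/(8.314*304.0920)) = 9.4303e-07 1/s
k2 = A * exp(-Ea/(R*T2)) = 244419.5350 * exp(-66443.6880/(8.314*321.0750)) = 3.7865e-06 1/s
k2/k1 = 3.7865e-06 / 9.4303e-07 = 4.0153


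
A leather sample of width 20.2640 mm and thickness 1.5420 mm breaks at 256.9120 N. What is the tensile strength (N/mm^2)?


Formula: TS = force / (width * thickness)
Substituting: TS = 256.9120 / (20.2640 * 1.5420)
Result: 8.2220 N/mm^2


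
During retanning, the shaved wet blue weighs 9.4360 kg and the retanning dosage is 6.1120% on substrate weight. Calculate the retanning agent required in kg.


Formula: Retan = substrate * pct / 100
Substituting: Retan = 9.4360 * 6.1120 / 100
Result: 0.5767 kg


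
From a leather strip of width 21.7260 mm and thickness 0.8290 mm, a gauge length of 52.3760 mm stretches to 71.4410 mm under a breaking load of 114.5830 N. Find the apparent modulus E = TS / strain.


TS = F / (w * t) = 114.5830 / (21.7260 * 0.8290) = 6.3619 N/mm^2
strain = (Lf - L0) / L0 = (71.4410 - 52.3760) / 52.3760 = 0.3640
E = TS / strain = 6.3619 / 0.3640 = 17.4776 N/mm^2


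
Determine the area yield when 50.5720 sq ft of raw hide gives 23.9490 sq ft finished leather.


Formula: Yield = finished / raw * 100
Substituting: Yield = 23.9490 / 50.5720 * 100
Result: 47.3562 %


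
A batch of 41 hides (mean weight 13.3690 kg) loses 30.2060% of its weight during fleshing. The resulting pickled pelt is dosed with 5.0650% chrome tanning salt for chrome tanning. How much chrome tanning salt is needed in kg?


Total_raw = N * avg_wt = 41 * 13.3690 = 548.1290 kg
Substrate = Total_raw * (1 - loss/100) = 548.1290 * (1 - 30.2060/100) = 382.5612 kg
Chrome = Substrate * pct / 100 = 382.5612 * 5.0650 / 100 = 19.3767 kg


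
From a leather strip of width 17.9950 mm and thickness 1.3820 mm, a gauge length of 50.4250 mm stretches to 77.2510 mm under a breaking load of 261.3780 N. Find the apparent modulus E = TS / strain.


TS = F / (w * t) = 261.3780 / (17.9950 * 1.3820) = 10.5102 N/mm^2
strain = (Lf - L0) / L0 = (77.2510 - 50.4250) / 50.4250 = 0.5320
E = TS / strain = 10.5102 / 0.5320 = 19.7560 N/mm^2


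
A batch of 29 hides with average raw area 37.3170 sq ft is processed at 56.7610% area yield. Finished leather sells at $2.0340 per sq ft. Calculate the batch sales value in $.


Raw_total = N * avg_area = 29 * 37.3170 = 1082.1930 sq ft
Finished = Raw_total * yield / 100 = 1082.1930 * 56.7610 / 100 = 614.2636 sq ft
Value = Finished * price = 614.2636 * 2.0340 = 1249.4121 $


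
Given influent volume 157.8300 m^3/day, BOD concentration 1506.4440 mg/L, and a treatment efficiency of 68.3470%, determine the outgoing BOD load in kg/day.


Load_in = volume * conc / 1000 = 157.8300 * 1506.4440 / 1000 = 237.7621 kg/day
Removed = Load_in * eff / 100 = 237.7621 * 68.3470 / 100 = 162.5032 kg/day
Load_out = Load_in - Removed = 237.7621 - 162.5032 = 75.2588 kg/day


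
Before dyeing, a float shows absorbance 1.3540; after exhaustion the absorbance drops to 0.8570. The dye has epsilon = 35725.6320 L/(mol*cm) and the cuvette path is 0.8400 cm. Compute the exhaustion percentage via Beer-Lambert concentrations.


c_initial = A_i / (epsilon * l) = 1.3540 / (35725.6320 * 0.8400) = 4.5119e-05 mol/L
c_final = A_f / (epsilon * l) = 0.8570 / (35725.6320 * 0.8400) = 2.8558e-05 mol/L
Exhaustion = (c_initial - c_final) / c_initial * 100 = (4.5119e-05 - 2.8558e-05) / 4.5119e-05 * 100 = 36.7061 %


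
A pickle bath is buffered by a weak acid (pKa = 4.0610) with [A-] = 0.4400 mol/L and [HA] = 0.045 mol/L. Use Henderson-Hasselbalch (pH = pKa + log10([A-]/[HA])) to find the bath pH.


ratio = [A-] / [HA] = 0.4400 / 0.045 = 9.7778
log10(ratio) = 0.9902
pH = pKa + log10(ratio) = 4.0610 + 0.9902 = 5.0512


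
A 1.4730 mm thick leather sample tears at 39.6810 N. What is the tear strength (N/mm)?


Formula: Tear strength = force / thickness
Substituting: Tear strength = 39.6810 / 1.4730
Result: 26.9389 N/mm


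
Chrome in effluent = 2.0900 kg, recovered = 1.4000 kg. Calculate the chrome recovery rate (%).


Formula: Recovery = recovered / input * 100
Substituting: Recovery = 1.4000 / 2.0900 * 100
Result: 66.9856 %


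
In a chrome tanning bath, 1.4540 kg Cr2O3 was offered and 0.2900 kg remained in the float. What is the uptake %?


Formula: Uptake = (offered - residual) / offered * 100
Substituting: Uptake = (1.4540 - 0.2900) / 1.4540 * 100
Result: 80.0550 %


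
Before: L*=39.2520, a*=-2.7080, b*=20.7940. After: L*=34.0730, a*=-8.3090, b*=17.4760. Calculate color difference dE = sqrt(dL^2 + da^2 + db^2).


dL = -5.1790, da = -5.6010, db = -3.3180
dE = sqrt((-5.1790)^2 + (-5.6010)^2 + (-3.3180)^2) = 8.3188


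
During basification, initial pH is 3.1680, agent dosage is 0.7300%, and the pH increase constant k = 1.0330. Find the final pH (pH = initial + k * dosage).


Formula: pH_final = pH_initial + k * base_pct
Substituting: pH_final = 3.1680 + 1.0330 * 0.7300
Result: 3.9221


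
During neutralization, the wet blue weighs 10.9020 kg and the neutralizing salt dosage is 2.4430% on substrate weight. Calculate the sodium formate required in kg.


Formula: Neutralizer = substrate * pct / 100
Substituting: Neutralizer = 10.9020 * 2.4430 / 100
Result: 0.2663 kg


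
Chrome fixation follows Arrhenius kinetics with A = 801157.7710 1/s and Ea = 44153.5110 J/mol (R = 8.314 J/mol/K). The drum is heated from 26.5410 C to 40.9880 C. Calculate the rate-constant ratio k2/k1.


T1 = 26.5410 + 273.15 = 299.6910 K; T2 = 40.9880 + 273.15 = 314.1380 K
k1 = A * exp(-Ea/(R*T1)) = 801157.7710 * exp(-44153.5110/(8.314*299.6910)) = 0.0161326 1/s
k2 = A * exp(-Ea/(R*T2)) = 801157.7710 * exp(-44153.5110/(8.314*314.1380)) = 0.0364451 1/s
k2/k1 = 0.0364451 / 0.0161326 = 2.2591


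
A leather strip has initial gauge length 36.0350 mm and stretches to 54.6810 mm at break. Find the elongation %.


Formula: Elongation = (Lf - L0) / L0 * 100
Substituting: Elongation = (54.6810 - 36.0350) / 36.0350 * 100
Result: 51.7441 %


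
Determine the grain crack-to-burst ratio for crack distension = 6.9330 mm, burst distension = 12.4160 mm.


Formula: Ratio = crack / burst
Substituting: Ratio = 6.9330 / 12.4160
Result: 0.5584


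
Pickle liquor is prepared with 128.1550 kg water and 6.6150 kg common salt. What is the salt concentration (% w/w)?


Formula: Conc = salt / (water + salt) * 100
Substituting: Conc = 6.6150 / (128.1550 + 6.6150) * 100
Result: 4.9084 %


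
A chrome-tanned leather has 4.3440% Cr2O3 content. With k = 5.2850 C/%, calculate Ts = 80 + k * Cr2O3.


Formula: Ts = 80 + k * Cr2O3
Substituting: Ts = 80 + 5.2850 * 4.3440
Result: 102.9580 C


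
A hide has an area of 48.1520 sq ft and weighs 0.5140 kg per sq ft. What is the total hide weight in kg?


Formula: Weight = area * weight_per_sqft
Substituting: Weight = 48.1520 * 0.5140
Result: 24.7501 kg


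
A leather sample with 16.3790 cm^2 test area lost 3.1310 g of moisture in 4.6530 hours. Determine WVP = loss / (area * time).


Formula: WVP = loss / (area * time)
Substituting: WVP = 3.1310 / (16.3790 * 4.6530)
Result: 0.041083 g/(cm^2*hr)


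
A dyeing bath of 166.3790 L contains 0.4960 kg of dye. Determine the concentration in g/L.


Formula: Conc = dye_mass(kg) / volume(L) * 1000
Substituting: Conc = 0.4960 / 166.3790 * 1000
Result: 2.9811 g/L


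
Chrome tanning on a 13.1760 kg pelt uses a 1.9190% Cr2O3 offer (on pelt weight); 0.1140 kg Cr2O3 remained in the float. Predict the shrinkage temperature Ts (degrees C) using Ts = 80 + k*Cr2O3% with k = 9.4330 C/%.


Offered = pelt * offer_pct / 100 = 13.1760 * 1.9190 / 100 = 0.2528 kg
Uptake = offered - residual = 0.2528 - 0.1140 = 0.1388 kg
Cr2O3% on pelt = uptake / pelt * 100 = 0.1388 / 13.1760 * 100 = 1.0538 %
Ts = 80 + k * Cr2O3% = 80 + 9.4330 * 1.0538 = 89.9404 C


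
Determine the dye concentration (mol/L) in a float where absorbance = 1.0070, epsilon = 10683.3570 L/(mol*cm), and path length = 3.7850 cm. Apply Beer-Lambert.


Formula: c = A / (epsilon * l)
Substituting: c = 1.0070 / (10683.3570 * 3.7850)
Result: 2.4903e-05 mol/L


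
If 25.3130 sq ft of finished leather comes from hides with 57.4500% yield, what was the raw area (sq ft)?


Formula: raw = finished * 100 / yield
Substituting: raw = 25.3130 * 100 / 57.4500
Result: 44.0609 sq ft


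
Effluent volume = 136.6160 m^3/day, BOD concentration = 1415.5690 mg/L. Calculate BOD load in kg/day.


Formula: BOD_load = volume * conc / 1000
Substituting: BOD_load = 136.6160 * 1415.5690 / 1000
Result: 193.3894 kg/day


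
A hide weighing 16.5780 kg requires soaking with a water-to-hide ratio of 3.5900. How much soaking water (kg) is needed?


Formula: Water = hide_weight * ratio
Substituting: Water = 16.5780 * 3.5900
Result: 59.5150 kg


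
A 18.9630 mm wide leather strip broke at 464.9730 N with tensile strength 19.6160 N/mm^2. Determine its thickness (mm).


Formula: t = F / (TS * w)
Substituting: t = 464.9730 / (19.6160 * 18.9630)
Result: 1.2500 mm


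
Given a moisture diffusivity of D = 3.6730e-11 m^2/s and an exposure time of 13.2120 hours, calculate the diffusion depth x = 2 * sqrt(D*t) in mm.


t = 13.2120 hr * 3600 = 47563.2000 s
D * t = 3.6730e-11 * 47563.2000 = 1.7470e-06
x = 2 * sqrt(D*t) = 2 * sqrt(1.7470e-06) = 0.00264348 m = 2.6435 mm


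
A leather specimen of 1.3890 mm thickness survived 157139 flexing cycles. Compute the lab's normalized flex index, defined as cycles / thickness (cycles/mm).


Formula: Index = cycles / thickness
Substituting: Index = 157139 / 1.3890
Result: 113131.0295 cycles/mm


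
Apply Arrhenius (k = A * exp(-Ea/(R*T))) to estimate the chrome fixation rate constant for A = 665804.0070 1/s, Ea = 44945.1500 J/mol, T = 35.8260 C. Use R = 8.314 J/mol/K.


T_K = T_C + 273.15 = 35.8260 + 273.15 = 308.9760 K
exponent = -Ea / (R * T_K) = -44945.1500 / (8.314 * 308.9760) = -17.4964
k = A * exp(exponent) = 665804.0070 * exp(-17.4964) = 0.0167791 1/s


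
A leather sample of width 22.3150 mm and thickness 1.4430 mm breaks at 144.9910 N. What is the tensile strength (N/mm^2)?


Formula: TS = force / (width * thickness)
Substituting: TS = 144.9910 / (22.3150 * 1.4430)
Result: 4.5027 N/mm^2


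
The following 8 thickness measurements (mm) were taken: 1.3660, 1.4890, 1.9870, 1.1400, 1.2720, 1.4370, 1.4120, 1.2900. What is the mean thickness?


Formula: Average = sum / n
Substituting: Average = 11.3930 / 8
Result: 1.4241 mm


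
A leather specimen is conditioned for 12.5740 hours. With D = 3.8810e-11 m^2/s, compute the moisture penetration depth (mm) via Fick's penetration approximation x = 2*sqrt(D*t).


t = 12.5740 hr * 3600 = 45266.4000 s
D * t = 3.8810e-11 * 45266.4000 = 1.7568e-06
x = 2 * sqrt(D*t) = 2 * sqrt(1.7568e-06) = 0.00265088 m = 2.6509 mm


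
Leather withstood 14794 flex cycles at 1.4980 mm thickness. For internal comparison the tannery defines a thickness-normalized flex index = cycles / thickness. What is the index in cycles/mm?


Formula: Index = cycles / thickness
Substituting: Index = 14794 / 1.4980
Result: 9875.8344 cycles/mm


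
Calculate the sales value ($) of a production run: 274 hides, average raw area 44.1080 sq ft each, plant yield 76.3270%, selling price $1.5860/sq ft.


Raw_total = N * avg_area = 274 * 44.1080 = 12085.5920 sq ft
Finished = Raw_total * yield / 100 = 12085.5920 * 76.3270 / 100 = 9224.5698 sq ft
Value = Finished * price = 9224.5698 * 1.5860 = 14630.1677 $


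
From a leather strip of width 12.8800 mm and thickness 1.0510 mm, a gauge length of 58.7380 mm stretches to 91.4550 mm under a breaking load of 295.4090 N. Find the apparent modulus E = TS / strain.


TS = F / (w * t) = 295.4090 / (12.8800 * 1.0510) = 21.8225 N/mm^2
strain = (Lf - L0) / L0 = (91.4550 - 58.7380) / 58.7380 = 0.5570
E = TS / strain = 21.8225 / 0.5570 = 39.1788 N/mm^2


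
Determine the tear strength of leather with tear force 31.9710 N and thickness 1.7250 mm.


Formula: Tear strength = force / thickness
Substituting: Tear strength = 31.9710 / 1.7250
Result: 18.5339 N/mm


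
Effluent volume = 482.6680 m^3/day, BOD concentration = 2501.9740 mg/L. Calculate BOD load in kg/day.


Formula: BOD_load = volume * conc / 1000
Substituting: BOD_load = 482.6680 * 2501.9740 / 1000
Result: 1207.6228 kg/day


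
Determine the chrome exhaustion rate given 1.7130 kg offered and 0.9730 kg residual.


Formula: Uptake = (offered - residual) / offered * 100
Substituting: Uptake = (1.7130 - 0.9730) / 1.7130 * 100
Result: 43.1991 %


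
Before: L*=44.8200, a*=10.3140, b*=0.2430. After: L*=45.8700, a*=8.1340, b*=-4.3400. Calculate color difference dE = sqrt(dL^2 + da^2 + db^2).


dL = 1.0500, da = -2.1800, db = -4.5830
dE = sqrt(1.0500^2 + (-2.1800)^2 + (-4.5830)^2) = 5.1825


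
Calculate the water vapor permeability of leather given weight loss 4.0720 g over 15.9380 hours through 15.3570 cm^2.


Formula: WVP = loss / (area * time)
Substituting: WVP = 4.0720 / (15.3570 * 15.9380)
Result: 0.0166367 g/(cm^2*hr)


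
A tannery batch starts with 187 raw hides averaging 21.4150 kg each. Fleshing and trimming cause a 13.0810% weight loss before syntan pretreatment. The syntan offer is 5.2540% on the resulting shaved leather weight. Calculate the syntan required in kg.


Total_raw = N * avg_wt = 187 * 21.4150 = 4004.6050 kg
Substrate = Total_raw * (1 - loss/100) = 4004.6050 * (1 - 13.0810/100) = 3480.7626 kg
Syntan = Substrate * pct / 100 = 3480.7626 * 5.2540 / 100 = 182.8793 kg


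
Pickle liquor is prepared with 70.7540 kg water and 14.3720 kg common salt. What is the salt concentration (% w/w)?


Formula: Conc = salt / (water + salt) * 100
Substituting: Conc = 14.3720 / (70.7540 + 14.3720) * 100
Result: 16.8832 %


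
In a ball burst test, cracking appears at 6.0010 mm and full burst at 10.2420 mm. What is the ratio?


Formula: Ratio = crack / burst
Substituting: Ratio = 6.0010 / 10.2420
Result: 0.5859


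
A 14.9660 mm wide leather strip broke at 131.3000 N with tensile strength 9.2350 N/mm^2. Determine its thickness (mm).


Formula: t = F / (TS * w)
Substituting: t = 131.3000 / (9.2350 * 14.9660)
Result: 0.9500 mm


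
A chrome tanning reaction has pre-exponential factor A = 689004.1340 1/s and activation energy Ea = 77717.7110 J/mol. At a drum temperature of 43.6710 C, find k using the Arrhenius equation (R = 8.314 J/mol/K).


T_K = T_C + 273.15 = 43.6710 + 273.15 = 316.8210 K
exponent = -Ea / (R * T_K) = -77717.7110 / (8.314 * 316.8210) = -29.5050
k = A * exp(exponent) = 689004.1340 * exp(-29.5050) = 1.0577e-07 1/s


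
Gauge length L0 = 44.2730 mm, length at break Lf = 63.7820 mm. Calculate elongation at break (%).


Formula: Elongation = (Lf - L0) / L0 * 100
Substituting: Elongation = (63.7820 - 44.2730) / 44.2730 * 100
Result: 44.0652 %


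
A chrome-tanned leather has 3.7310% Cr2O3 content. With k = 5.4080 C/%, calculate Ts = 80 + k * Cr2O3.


Formula: Ts = 80 + k * Cr2O3
Substituting: Ts = 80 + 5.4080 * 3.7310
Result: 100.1772 C


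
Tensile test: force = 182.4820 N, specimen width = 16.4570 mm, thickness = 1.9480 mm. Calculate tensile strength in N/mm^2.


Formula: TS = force / (width * thickness)
Substituting: TS = 182.4820 / (16.4570 * 1.9480)
Result: 5.6922 N/mm^2


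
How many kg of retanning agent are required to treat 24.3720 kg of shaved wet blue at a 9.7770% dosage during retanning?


Formula: Retan = substrate * pct / 100
Substituting: Retan = 24.3720 * 9.7770 / 100
Result: 2.3829 kg


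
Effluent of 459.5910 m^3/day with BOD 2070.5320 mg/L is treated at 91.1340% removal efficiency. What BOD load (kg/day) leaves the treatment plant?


Load_in = volume * conc / 1000 = 459.5910 * 2070.5320 / 1000 = 951.5979 kg/day
Removed = Load_in * eff / 100 = 951.5979 * 91.1340 / 100 = 867.2292 kg/day
Load_out = Load_in - Removed = 951.5979 - 867.2292 = 84.3687 kg/day


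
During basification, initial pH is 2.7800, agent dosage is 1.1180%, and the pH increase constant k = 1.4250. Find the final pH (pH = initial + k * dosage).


Formula: pH_final = pH_initial + k * base_pct
Substituting: pH_final = 2.7800 + 1.4250 * 1.1180
Result: 4.3731


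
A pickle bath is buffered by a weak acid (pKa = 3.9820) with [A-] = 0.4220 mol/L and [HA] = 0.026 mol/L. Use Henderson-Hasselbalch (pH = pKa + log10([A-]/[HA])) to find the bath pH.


ratio = [A-] / [HA] = 0.4220 / 0.026 = 16.2308
log10(ratio) = 1.2103
pH = pKa + log10(ratio) = 3.9820 + 1.2103 = 5.1923


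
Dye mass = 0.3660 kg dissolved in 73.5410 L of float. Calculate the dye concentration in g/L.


Formula: Conc = dye_mass(kg) / volume(L) * 1000
Substituting: Conc = 0.3660 / 73.5410 * 1000
Result: 4.9768 g/L


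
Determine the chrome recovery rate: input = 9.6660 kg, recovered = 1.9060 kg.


Formula: Recovery = recovered / input * 100
Substituting: Recovery = 1.9060 / 9.6660 * 100
Result: 19.7186 %


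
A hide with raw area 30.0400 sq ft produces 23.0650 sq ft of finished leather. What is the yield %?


Formula: Yield = finished / raw * 100
Substituting: Yield = 23.0650 / 30.0400 * 100
Result: 76.7810 %


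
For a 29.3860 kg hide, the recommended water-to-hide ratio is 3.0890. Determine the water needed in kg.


Formula: Water = hide_weight * ratio
Substituting: Water = 29.3860 * 3.0890
Result: 90.7734 kg


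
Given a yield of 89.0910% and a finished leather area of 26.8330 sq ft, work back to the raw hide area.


Formula: raw = finished * 100 / yield
Substituting: raw = 26.8330 * 100 / 89.0910
Result: 30.1186 sq ft


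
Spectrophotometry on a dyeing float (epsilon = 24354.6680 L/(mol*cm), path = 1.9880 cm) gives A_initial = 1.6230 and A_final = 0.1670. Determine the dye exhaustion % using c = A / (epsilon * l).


c_initial = A_i / (epsilon * l) = 1.6230 / (24354.6680 * 1.9880) = 3.3521e-05 mol/L
c_final = A_f / (epsilon * l) = 0.1670 / (24354.6680 * 1.9880) = 3.4492e-06 mol/L
Exhaustion = (c_initial - c_final) / c_initial * 100 = (3.3521e-05 - 3.4492e-06) / 3.3521e-05 * 100 = 89.7104 %


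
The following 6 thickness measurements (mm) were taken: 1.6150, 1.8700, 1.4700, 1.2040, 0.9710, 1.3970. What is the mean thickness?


Formula: Average = sum / n
Substituting: Average = 8.5270 / 6
Result: 1.4212 mm


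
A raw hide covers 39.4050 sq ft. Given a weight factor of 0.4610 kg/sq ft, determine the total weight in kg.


Formula: Weight = area * weight_per_sqft
Substituting: Weight = 39.4050 * 0.4610
Result: 18.1657 kg


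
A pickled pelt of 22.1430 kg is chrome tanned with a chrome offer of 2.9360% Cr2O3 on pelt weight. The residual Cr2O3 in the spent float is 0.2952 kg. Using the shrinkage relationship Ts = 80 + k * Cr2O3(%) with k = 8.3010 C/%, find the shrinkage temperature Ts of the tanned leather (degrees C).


Offered = pelt * offer_pct / 100 = 22.1430 * 2.9360 / 100 = 0.6501 kg
Uptake = offered - residual = 0.6501 - 0.2952 = 0.3549 kg
Cr2O3% on pelt = uptake / pelt * 100 = 0.3549 / 22.1430 * 100 = 1.6028 %
Ts = 80 + k * Cr2O3% = 80 + 8.3010 * 1.6028 = 93.3052 C


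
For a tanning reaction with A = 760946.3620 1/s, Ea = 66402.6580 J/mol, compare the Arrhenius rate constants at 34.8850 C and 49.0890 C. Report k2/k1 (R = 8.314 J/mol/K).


T1 = 34.8850 + 273.15 = 308.0350 K; T2 = 49.0890 + 273.15 = 322.2390 K
k1 = A * exp(-Ea/(R*T1)) = 760946.3620 * exp(-66402.6580/(8.314*308.0350)) = 4.1764e-06 1/s
k2 = A * exp(-Ea/(R*T2)) = 760946.3620 * exp(-66402.6580/(8.314*322.2390)) = 1.3097e-05 1/s
k2/k1 = 1.3097e-05 / 4.1764e-06 = 3.1358


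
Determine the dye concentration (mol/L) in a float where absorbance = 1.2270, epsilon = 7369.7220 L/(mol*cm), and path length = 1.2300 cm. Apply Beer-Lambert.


Formula: c = A / (epsilon * l)
Substituting: c = 1.2270 / (7369.7220 * 1.2300)
Result: 1.3536e-04 mol/L


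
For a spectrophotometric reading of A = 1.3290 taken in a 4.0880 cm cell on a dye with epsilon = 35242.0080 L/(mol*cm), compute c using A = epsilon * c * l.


Formula: c = A / (epsilon * l)
Substituting: c = 1.3290 / (35242.0080 * 4.0880)
Result: 9.2247e-06 mol/L
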